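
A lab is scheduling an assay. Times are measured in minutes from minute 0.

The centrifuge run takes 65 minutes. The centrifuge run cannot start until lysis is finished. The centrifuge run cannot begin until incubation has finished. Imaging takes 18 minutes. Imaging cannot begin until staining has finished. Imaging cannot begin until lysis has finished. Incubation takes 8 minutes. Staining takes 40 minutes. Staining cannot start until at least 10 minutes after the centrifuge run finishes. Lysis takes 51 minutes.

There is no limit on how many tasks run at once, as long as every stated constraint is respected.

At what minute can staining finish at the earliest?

166

Nothing blocks incubation, so it runs from minute 0 to minute 8.
Nothing blocks lysis, so it runs from minute 0 to minute 51.
The centrifuge run cannot start until lysis (finishes minute 51); incubation (finishes minute 8). The controlling bound is minute 51, so the centrifuge run finishes at 51 + 65 = minute 116.
Staining cannot begin until the centrifuge run (finishes minute 116, plus 10-minute gap → minute 126). It runs from minute 126 to 126 + 40 = minute 166.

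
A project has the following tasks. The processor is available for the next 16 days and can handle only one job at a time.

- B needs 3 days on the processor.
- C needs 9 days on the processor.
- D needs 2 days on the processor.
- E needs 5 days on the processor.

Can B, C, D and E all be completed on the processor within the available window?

No

Running back to back, the jobs need 3 + 9 + 2 + 5 = 19 days on the processor.
Since 19 > 16, they cannot all fit.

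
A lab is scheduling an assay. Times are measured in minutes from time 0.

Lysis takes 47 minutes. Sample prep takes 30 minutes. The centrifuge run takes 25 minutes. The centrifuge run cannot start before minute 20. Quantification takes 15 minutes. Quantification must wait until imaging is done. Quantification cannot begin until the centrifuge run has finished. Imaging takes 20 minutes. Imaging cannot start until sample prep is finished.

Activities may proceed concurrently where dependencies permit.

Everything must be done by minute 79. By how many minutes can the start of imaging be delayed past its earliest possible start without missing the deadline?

14

Sample prep has no prerequisites, so it starts at minute 0 and finishes at minute 30.
Imaging waits on sample prep (finishes minute 30), so it starts at minute 30 and finishes at 30 + 20 = minute 50.

Working backward from the deadline:
Quantification must finish by minute 79; it takes 15 minutes, so it must start by 79 − 15 = minute 64.
Imaging has to be done before quantification (must start by minute 64). That means finishing by minute 64, i.e. starting by 64 − 20 = minute 44.
So imaging can start as early as minute 30 and as late as minute 44, giving 44 − 30 = 14 minutes of slack.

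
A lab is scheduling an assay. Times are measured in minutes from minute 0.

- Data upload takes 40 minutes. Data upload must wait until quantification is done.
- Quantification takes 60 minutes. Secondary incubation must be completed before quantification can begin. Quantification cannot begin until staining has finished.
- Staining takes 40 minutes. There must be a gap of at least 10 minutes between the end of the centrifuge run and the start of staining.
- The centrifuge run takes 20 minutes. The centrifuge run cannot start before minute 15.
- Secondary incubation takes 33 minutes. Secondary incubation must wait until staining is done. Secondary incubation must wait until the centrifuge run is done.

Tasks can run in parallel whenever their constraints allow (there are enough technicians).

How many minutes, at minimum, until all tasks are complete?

218

After its own release at minute 15, the centrifuge run can start at minute 15 and finishes at minute 35.
After the centrifuge run (finishes minute 35, plus 10-minute gap → minute 45), staining can start at minute 45 and finishes at minute 85.
For secondary incubation: staining (finishes minute 85); the centrifuge run (finishes minute 35). Taking the maximum gives a start of minute 85, and it finishes at 85 + 33 = minute 118.
For quantification: secondary incubation (finishes minute 118); staining (finishes minute 85). Taking the maximum gives a start of minute 118, and it finishes at 118 + 60 = minute 178.
Data upload cannot begin until quantification (finishes minute 178). It runs from minute 178 to 178 + 40 = minute 218.
All tasks are finished once the last one completes. Finish times: The centrifuge run at 35, Staining at 85, Secondary incubation at 118, Quantification at 178, Data upload at 218. The latest is minute 218.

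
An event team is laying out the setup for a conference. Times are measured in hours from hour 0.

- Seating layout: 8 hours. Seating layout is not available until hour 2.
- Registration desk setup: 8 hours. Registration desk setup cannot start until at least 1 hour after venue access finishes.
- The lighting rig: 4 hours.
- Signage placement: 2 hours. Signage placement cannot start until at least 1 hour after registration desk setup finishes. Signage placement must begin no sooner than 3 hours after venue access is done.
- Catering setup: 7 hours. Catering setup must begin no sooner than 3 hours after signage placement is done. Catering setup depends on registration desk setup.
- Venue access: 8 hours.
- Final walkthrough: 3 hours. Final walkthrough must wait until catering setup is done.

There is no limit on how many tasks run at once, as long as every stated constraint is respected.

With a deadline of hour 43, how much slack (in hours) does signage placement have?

Venue access has no prerequisites, so it starts at hour 0 and finishes at hour 8.
Registration desk setup cannot begin until venue access (finishes hour 8, plus 1-hour gap → hour 9). It runs from hour 9 to 9 + 8 = hour 17.
Signage placement has to wait for registration desk setup (finishes hour 17, plus 1-hour gap → hour 18); venue access (finishes hour 8, plus 3-hour gap → hour 11). The latest of these is hour 18, so signage placement runs hour 18 to 18 + 2 = hour 20.

Working backward from the deadline:
Nothing follows final walkthrough; the deadline of hour 43 is its only limit. It must start by 43 − 3 = hour 40.
Catering setup must finish before final walkthrough (must start by hour 40). With a 7-hour duration, catering setup must start by 40 − 7 = hour 33.
Signage placement has to be done before catering setup (must start by hour 33, minus 3-hour gap → hour 30). That means finishing by hour 30, i.e. starting by 30 − 2 = hour 28.
So signage placement can start as early as hour 18 and as late as hour 28, giving 28 − 18 = 10 hours of slack.

10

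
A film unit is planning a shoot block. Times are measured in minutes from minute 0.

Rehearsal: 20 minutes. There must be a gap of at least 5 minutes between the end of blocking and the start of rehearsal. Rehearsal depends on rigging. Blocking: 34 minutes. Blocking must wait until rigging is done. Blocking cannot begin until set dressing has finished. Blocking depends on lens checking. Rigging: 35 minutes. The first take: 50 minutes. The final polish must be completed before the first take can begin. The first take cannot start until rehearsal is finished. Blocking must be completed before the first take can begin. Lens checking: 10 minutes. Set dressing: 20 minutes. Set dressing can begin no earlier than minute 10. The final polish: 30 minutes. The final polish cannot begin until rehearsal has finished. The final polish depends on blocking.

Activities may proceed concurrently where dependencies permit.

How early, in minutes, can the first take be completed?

Nothing blocks lens checking, so it runs from minute 0 to minute 10.
After its own release at minute 10, set dressing can start at minute 10 and finishes at minute 30.
Rigging can start immediately at minute 0; it finishes at minute 35.
Blocking needs all of rigging (finishes minute 35); set dressing (finishes minute 30); lens checking (finishes minute 10). That puts its earliest start at minute 35; it finishes at 35 + 34 = minute 69.
Rehearsal needs all of blocking (finishes minute 69, plus 5-minute gap → minute 74); rigging (finishes minute 35). That puts its earliest start at minute 74; it finishes at 74 + 20 = minute 94.
The final polish has to wait for rehearsal (finishes minute 94); blocking (finishes minute 69). The latest of these is minute 94, so the final polish runs minute 94 to 94 + 30 = minute 124.
The first take has to wait for the final polish (finishes minute 124); rehearsal (finishes minute 94); blocking (finishes minute 69). The latest of these is minute 124, so the first take runs minute 124 to 124 + 50 = minute 174.

174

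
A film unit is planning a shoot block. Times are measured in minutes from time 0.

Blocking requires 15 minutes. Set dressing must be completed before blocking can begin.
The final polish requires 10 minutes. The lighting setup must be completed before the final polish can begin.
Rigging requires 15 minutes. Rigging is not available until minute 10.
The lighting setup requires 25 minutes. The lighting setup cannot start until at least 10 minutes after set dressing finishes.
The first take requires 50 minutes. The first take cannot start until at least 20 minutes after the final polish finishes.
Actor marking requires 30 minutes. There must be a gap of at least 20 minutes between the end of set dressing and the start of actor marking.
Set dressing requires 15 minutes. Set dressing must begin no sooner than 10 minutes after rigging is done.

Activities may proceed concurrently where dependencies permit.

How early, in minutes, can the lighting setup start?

60

Rigging cannot begin until its own release at minute 10. It runs from minute 10 to 10 + 15 = minute 25.
Set dressing cannot begin until rigging (finishes minute 25, plus 10-minute gap → minute 35). It runs from minute 35 to 35 + 15 = minute 50.
The lighting setup waits on set dressing (finishes minute 50, plus 10-minute gap → minute 60), so the earliest it can start is minute 60.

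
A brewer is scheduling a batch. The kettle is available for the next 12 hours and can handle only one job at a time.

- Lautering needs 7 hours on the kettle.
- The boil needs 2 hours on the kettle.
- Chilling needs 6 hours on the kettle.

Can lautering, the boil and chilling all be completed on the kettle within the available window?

Running back to back, the jobs need 7 + 2 + 6 = 15 hours on the kettle.
Since 15 > 12, they cannot all fit.

No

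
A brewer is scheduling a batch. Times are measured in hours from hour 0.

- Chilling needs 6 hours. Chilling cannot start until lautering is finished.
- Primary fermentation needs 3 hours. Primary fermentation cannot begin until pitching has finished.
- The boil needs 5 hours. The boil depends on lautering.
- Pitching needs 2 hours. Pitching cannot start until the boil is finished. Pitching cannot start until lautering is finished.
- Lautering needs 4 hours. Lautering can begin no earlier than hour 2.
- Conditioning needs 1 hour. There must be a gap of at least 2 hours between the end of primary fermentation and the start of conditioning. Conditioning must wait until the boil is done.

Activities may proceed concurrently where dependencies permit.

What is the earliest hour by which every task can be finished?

Lautering cannot begin until its own release at hour 2. It runs from hour 2 to 2 + 4 = hour 6.
Chilling waits on lautering (finishes hour 6), so it starts at hour 6 and finishes at 6 + 6 = hour 12.
The boil cannot begin until lautering (finishes hour 6). It runs from hour 6 to 6 + 5 = hour 11.
For pitching: the boil (finishes hour 11); lautering (finishes hour 6). Taking the maximum gives a start of hour 11, and it finishes at 11 + 2 = hour 13.
After pitching (finishes hour 13), primary fermentation can start at hour 13 and finishes at hour 16.
Conditioning has to wait for primary fermentation (finishes hour 16, plus 2-hour gap → hour 18); the boil (finishes hour 11). The latest of these is hour 18, so conditioning runs hour 18 to 18 + 1 = hour 19.
All tasks are finished once the last one completes. Finish times: Lautering at 6, The boil at 11, Chilling at 12, Pitching at 13, Primary fermentation at 16, Conditioning at 19. The latest is hour 19.

19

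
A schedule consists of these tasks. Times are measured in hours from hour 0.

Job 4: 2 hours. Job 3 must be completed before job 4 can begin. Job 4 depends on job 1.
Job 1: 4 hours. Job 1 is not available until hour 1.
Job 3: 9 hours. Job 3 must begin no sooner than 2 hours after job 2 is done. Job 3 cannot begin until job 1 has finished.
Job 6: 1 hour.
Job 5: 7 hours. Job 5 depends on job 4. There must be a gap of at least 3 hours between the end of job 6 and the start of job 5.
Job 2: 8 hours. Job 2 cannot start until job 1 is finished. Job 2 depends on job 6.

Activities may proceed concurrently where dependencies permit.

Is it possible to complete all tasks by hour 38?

Yes

Job 6 can start immediately at hour 0; it finishes at hour 1.
Job 1 cannot begin until its own release at hour 1. It runs from hour 1 to 1 + 4 = hour 5.
Job 2 needs all of job 1 (finishes hour 5); job 6 (finishes hour 1). That puts its earliest start at hour 5; it finishes at 5 + 8 = hour 13.
Job 3 needs all of job 2 (finishes hour 13, plus 2-hour gap → hour 15); job 1 (finishes hour 5). That puts its earliest start at hour 15; it finishes at 15 + 9 = hour 24.
Job 4 has to wait for job 3 (finishes hour 24); job 1 (finishes hour 5). The latest of these is hour 24, so job 4 runs hour 24 to 24 + 2 = hour 26.
Job 5 has to wait for job 4 (finishes hour 26); job 6 (finishes hour 1, plus 3-hour gap → hour 4). The latest of these is hour 26, so job 5 runs hour 26 to 26 + 7 = hour 33.
Every task is finished by hour 33, which is no later than the deadline of 38, so the schedule is feasible.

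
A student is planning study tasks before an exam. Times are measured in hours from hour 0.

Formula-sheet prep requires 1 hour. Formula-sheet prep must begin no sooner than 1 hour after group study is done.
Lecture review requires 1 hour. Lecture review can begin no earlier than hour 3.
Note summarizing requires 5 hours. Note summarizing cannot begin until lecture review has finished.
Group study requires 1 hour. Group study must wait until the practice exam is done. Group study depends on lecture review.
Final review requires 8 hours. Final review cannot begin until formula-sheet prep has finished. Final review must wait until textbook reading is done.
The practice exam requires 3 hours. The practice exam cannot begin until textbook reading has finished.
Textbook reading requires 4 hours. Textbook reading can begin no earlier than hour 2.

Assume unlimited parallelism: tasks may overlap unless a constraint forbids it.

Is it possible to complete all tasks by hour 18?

No

Lecture review cannot begin until its own release at hour 3. It runs from hour 3 to 3 + 1 = hour 4.
Note summarizing waits on lecture review (finishes hour 4), so it starts at hour 4 and finishes at 4 + 5 = hour 9.
After its own release at hour 2, textbook reading can start at hour 2 and finishes at hour 6.
The practice exam cannot begin until textbook reading (finishes hour 6). It runs from hour 6 to 6 + 3 = hour 9.
Group study needs all of the practice exam (finishes hour 9); lecture review (finishes hour 4). That puts its earliest start at hour 9; it finishes at 9 + 1 = hour 10.
After group study (finishes hour 10, plus 1-hour gap → hour 11), formula-sheet prep can start at hour 11 and finishes at hour 12.
Final review has to wait for formula-sheet prep (finishes hour 12); textbook reading (finishes hour 6). The latest of these is hour 12, so final review runs hour 12 to 12 + 8 = hour 20.
The earliest everything can be done is hour 20, which is after the deadline of 18, so it is not possible.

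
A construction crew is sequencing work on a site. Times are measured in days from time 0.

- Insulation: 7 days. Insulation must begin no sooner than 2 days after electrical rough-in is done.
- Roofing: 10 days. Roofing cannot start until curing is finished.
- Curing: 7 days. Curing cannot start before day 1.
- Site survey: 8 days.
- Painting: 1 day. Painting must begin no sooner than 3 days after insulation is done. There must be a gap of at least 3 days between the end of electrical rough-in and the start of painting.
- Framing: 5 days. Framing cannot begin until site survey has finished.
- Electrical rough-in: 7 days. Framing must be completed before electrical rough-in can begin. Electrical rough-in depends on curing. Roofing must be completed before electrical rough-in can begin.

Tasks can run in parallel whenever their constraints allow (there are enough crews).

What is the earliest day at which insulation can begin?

Curing cannot begin until its own release at day 1. It runs from day 1 to 1 + 7 = day 8.
After curing (finishes day 8), roofing can start at day 8 and finishes at day 18.
Site survey can start immediately at day 0; it finishes at day 8.
Framing waits on site survey (finishes day 8), so it starts at day 8 and finishes at 8 + 5 = day 13.
For electrical rough-in: framing (finishes day 13); curing (finishes day 8); roofing (finishes day 18). Taking the maximum gives a start of day 18, and it finishes at 18 + 7 = day 25.
Insulation waits on electrical rough-in (finishes day 25, plus 2-day gap → day 27), so the earliest it can start is day 27.

27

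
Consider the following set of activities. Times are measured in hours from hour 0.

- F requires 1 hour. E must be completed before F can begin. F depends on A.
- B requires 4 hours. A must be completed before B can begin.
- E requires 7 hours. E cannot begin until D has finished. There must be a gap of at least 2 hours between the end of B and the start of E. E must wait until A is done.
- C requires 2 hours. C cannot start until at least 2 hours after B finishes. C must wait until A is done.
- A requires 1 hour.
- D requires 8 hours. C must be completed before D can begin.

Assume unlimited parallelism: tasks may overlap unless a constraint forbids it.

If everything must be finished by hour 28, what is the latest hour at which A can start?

F must finish by hour 28; it takes 1 hour, so it must start by 28 − 1 = hour 27.
E must finish before F (must start by hour 27). With a 7-hour duration, E must start by 27 − 7 = hour 20.
D has to be done before E (must start by hour 20). That means finishing by hour 20, i.e. starting by 20 − 8 = hour 12.
C must finish before D (must start by hour 12). With a 2-hour duration, C must start by 12 − 2 = hour 10.
B has several dependents: C (must start by hour 10, minus 2-hour gap → hour 8); E (must start by hour 20, minus 2-hour gap → hour 18). The earliest of those limits is hour 8, so B must start by 8 − 4 = hour 4.
A has several dependents: B (must start by hour 4); C (must start by hour 10); E (must start by hour 20); F (must start by hour 27). The earliest of those limits is hour 4, so A must start by 4 − 1 = hour 3.

3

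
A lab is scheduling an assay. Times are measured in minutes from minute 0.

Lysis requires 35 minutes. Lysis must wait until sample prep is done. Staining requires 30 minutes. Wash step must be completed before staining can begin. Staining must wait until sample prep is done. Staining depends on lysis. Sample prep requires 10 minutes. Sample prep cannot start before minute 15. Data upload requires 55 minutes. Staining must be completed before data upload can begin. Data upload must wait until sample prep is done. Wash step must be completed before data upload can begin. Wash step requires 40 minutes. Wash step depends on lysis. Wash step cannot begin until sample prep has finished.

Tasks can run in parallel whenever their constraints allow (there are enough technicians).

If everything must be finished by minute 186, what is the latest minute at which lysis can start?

Nothing follows data upload; the deadline of minute 186 is its only limit. It must start by 186 − 55 = minute 131.
Staining feeds into data upload (must start by minute 131); so staining must finish by minute 131 and therefore start by minute 101.
Wash step must finish in time for staining (must start by minute 101); data upload (must start by minute 131). The tightest is minute 101, so wash step must start by 101 − 40 = minute 61.
Lysis has several dependents: wash step (must start by minute 61); staining (must start by minute 101). The earliest of those limits is minute 61, so lysis must start by 61 − 35 = minute 26.

26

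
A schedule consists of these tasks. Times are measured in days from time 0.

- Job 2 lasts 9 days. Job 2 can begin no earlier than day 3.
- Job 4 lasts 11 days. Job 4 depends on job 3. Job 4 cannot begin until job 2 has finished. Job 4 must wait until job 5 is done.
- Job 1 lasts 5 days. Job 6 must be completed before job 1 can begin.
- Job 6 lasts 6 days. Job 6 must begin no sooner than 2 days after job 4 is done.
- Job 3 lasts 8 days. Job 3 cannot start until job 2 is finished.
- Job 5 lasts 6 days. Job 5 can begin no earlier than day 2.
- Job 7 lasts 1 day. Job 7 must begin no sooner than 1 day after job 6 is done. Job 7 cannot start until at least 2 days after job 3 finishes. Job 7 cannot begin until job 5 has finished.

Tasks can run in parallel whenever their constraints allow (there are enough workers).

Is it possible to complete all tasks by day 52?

Job 5 waits on its own release at day 2, so it starts at day 2 and finishes at 2 + 6 = day 8.
After its own release at day 3, job 2 can start at day 3 and finishes at day 12.
After job 2 (finishes day 12), job 3 can start at day 12 and finishes at day 20.
Job 4 cannot start until job 3 (finishes day 20); job 2 (finishes day 12); job 5 (finishes day 8). The controlling bound is day 20, so job 4 finishes at 20 + 11 = day 31.
Job 6 cannot begin until job 4 (finishes day 31, plus 2-day gap → day 33). It runs from day 33 to 33 + 6 = day 39.
Job 7 needs all of job 6 (finishes day 39, plus 1-day gap → day 40); job 3 (finishes day 20, plus 2-day gap → day 22); job 5 (finishes day 8). That puts its earliest start at day 40; it finishes at 40 + 1 = day 41.
After job 6 (finishes day 39), job 1 can start at day 39 and finishes at day 44.
Every task is finished by day 44, which is no later than the deadline of 52, so the schedule is feasible.

Yes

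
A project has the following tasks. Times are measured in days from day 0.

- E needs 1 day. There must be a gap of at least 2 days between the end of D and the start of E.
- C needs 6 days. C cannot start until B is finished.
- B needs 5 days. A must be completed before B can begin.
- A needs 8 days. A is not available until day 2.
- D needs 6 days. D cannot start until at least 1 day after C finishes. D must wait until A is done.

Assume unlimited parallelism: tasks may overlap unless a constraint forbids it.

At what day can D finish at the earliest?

A cannot begin until its own release at day 2. It runs from day 2 to 2 + 8 = day 10.
After A (finishes day 10), B can start at day 10 and finishes at day 15.
After B (finishes day 15), C can start at day 15 and finishes at day 21.
D has to wait for C (finishes day 21, plus 1-day gap → day 22); A (finishes day 10). The latest of these is day 22, so D runs day 22 to 22 + 6 = day 28.

28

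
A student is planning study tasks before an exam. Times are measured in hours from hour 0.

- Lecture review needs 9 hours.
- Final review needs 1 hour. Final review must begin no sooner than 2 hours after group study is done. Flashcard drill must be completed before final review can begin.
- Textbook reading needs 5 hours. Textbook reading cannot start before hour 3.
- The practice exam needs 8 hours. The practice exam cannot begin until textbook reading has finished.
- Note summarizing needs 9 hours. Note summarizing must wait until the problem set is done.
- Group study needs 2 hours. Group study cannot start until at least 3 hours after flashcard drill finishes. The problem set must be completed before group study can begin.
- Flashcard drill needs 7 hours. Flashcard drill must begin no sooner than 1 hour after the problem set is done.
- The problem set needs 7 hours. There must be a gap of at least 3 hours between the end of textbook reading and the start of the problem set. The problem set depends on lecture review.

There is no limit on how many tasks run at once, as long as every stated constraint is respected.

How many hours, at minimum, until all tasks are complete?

Nothing blocks lecture review, so it runs from hour 0 to hour 9.
After its own release at hour 3, textbook reading can start at hour 3 and finishes at hour 8.
The practice exam cannot begin until textbook reading (finishes hour 8). It runs from hour 8 to 8 + 8 = hour 16.
The problem set cannot start until textbook reading (finishes hour 8, plus 3-hour gap → hour 11); lecture review (finishes hour 9). The controlling bound is hour 11, so the problem set finishes at 11 + 7 = hour 18.
Note summarizing waits on the problem set (finishes hour 18), so it starts at hour 18 and finishes at 18 + 9 = hour 27.
After the problem set (finishes hour 18, plus 1-hour gap → hour 19), flashcard drill can start at hour 19 and finishes at hour 26.
Group study needs all of flashcard drill (finishes hour 26, plus 3-hour gap → hour 29); the problem set (finishes hour 18). That puts its earliest start at hour 29; it finishes at 29 + 2 = hour 31.
Final review has to wait for group study (finishes hour 31, plus 2-hour gap → hour 33); flashcard drill (finishes hour 26). The latest of these is hour 33, so final review runs hour 33 to 33 + 1 = hour 34.
All tasks are finished once the last one completes. Finish times: Textbook reading at 8, Lecture review at 9, The problem set at 18, Flashcard drill at 26, The practice exam at 16, Group study at 31, Note summarizing at 27, Final review at 34. The latest is hour 34.

34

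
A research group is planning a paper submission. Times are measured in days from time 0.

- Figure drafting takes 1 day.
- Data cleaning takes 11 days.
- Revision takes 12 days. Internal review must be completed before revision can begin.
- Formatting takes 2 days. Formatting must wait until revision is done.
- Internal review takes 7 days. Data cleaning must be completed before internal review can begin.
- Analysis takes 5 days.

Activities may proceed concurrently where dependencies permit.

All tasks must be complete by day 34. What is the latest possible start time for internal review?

Formatting must finish by day 34; it takes 2 days, so it must start by 34 − 2 = day 32.
Revision must finish before formatting (must start by day 32). With a 12-day duration, revision must start by 32 − 12 = day 20.
Internal review has to be done before revision (must start by day 20). That means finishing by day 20, i.e. starting by 20 − 7 = day 13.

13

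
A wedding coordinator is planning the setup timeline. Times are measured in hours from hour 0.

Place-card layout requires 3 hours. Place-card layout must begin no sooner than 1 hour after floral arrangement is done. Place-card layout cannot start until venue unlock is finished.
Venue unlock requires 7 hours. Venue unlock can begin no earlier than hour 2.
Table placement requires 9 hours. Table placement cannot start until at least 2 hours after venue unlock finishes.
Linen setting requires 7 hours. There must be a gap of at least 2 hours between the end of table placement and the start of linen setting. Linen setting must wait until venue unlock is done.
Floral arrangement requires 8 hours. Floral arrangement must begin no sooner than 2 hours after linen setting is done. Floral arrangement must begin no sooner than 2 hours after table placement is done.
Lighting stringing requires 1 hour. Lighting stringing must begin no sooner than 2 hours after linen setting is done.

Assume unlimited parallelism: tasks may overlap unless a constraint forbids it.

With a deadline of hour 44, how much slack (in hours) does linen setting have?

1

After its own release at hour 2, venue unlock can start at hour 2 and finishes at hour 9.
Table placement waits on venue unlock (finishes hour 9, plus 2-hour gap → hour 11), so it starts at hour 11 and finishes at 11 + 9 = hour 20.
Linen setting needs all of table placement (finishes hour 20, plus 2-hour gap → hour 22); venue unlock (finishes hour 9). That puts its earliest start at hour 22; it finishes at 22 + 7 = hour 29.

Working backward from the deadline:
Place-card layout must finish by hour 44; it takes 3 hours, so it must start by 44 − 3 = hour 41.
Floral arrangement must finish before place-card layout (must start by hour 41, minus 1-hour gap → hour 40). With an 8-hour duration, floral arrangement must start by 40 − 8 = hour 32.
Nothing follows lighting stringing; the deadline of hour 44 is its only limit. It must start by 44 − 1 = hour 43.
Linen setting feeds floral arrangement (must start by hour 32, minus 2-hour gap → hour 30); lighting stringing (must start by hour 43, minus 2-hour gap → hour 41). Taking the minimum, linen setting must finish by hour 30 and start by 30 − 7 = hour 23.
So linen setting can start as early as hour 22 and as late as hour 23, giving 23 − 22 = 1 hour of slack.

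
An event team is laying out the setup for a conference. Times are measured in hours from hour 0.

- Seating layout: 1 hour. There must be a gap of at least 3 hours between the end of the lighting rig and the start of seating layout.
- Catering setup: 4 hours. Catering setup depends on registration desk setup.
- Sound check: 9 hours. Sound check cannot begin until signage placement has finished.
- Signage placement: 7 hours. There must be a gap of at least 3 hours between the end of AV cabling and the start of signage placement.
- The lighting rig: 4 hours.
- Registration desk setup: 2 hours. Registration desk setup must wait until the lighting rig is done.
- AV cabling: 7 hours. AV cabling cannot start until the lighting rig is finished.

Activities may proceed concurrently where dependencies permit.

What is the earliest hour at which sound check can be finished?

30

The lighting rig can start immediately at hour 0; it finishes at hour 4.
AV cabling waits on the lighting rig (finishes hour 4), so it starts at hour 4 and finishes at 4 + 7 = hour 11.
Signage placement cannot begin until AV cabling (finishes hour 11, plus 3-hour gap → hour 14). It runs from hour 14 to 14 + 7 = hour 21.
After signage placement (finishes hour 21), sound check can start at hour 21 and finishes at hour 30.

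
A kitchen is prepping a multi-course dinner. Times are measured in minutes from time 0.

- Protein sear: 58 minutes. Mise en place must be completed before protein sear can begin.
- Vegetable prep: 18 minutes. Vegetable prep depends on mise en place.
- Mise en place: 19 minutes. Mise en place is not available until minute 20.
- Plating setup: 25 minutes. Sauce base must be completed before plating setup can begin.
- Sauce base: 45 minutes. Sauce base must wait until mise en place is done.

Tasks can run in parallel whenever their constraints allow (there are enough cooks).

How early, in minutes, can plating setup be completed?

Mise en place waits on its own release at minute 20, so it starts at minute 20 and finishes at 20 + 19 = minute 39.
After mise en place (finishes minute 39), sauce base can start at minute 39 and finishes at minute 84.
Plating setup waits on sauce base (finishes minute 84), so it starts at minute 84 and finishes at 84 + 25 = minute 109.

109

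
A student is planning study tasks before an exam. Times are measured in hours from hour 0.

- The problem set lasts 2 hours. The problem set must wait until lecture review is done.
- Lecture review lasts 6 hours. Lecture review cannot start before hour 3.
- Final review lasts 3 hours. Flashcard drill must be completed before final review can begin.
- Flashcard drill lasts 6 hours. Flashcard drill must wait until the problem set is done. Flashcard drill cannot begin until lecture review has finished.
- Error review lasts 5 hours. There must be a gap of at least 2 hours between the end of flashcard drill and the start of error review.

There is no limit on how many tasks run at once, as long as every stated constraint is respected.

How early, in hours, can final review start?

17

After its own release at hour 3, lecture review can start at hour 3 and finishes at hour 9.
The problem set waits on lecture review (finishes hour 9), so it starts at hour 9 and finishes at 9 + 2 = hour 11.
Flashcard drill needs all of the problem set (finishes hour 11); lecture review (finishes hour 9). That puts its earliest start at hour 11; it finishes at 11 + 6 = hour 17.
Final review waits on flashcard drill (finishes hour 17), so the earliest it can start is hour 17.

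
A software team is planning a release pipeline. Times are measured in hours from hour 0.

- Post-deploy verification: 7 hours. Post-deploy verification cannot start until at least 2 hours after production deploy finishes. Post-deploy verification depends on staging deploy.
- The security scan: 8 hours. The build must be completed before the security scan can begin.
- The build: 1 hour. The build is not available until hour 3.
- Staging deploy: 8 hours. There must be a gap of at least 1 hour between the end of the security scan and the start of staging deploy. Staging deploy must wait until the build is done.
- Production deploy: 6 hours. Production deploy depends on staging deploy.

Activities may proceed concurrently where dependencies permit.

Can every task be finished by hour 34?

No

After its own release at hour 3, the build can start at hour 3 and finishes at hour 4.
The security scan cannot begin until the build (finishes hour 4). It runs from hour 4 to 4 + 8 = hour 12.
Staging deploy cannot start until the security scan (finishes hour 12, plus 1-hour gap → hour 13); the build (finishes hour 4). The controlling bound is hour 13, so staging deploy finishes at 13 + 8 = hour 21.
Production deploy waits on staging deploy (finishes hour 21), so it starts at hour 21 and finishes at 21 + 6 = hour 27.
Post-deploy verification has to wait for production deploy (finishes hour 27, plus 2-hour gap → hour 29); staging deploy (finishes hour 21). The latest of these is hour 29, so post-deploy verification runs hour 29 to 29 + 7 = hour 36.
The earliest everything can be done is hour 36, which is after the deadline of 34, so it is not possible.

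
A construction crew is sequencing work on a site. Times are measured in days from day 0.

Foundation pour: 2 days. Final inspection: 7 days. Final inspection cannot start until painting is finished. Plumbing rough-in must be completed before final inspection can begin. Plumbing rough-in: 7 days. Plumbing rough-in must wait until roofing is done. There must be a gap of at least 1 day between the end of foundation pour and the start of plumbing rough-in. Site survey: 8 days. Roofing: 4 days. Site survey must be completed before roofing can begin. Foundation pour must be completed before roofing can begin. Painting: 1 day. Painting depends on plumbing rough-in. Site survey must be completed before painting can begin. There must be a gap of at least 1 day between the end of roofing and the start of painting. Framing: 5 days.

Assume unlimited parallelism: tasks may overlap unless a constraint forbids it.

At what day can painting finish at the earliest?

Foundation pour can start immediately at day 0; it finishes at day 2.
Nothing blocks site survey, so it runs from day 0 to day 8.
Roofing has to wait for site survey (finishes day 8); foundation pour (finishes day 2). The latest of these is day 8, so roofing runs day 8 to 8 + 4 = day 12.
For plumbing rough-in: roofing (finishes day 12); foundation pour (finishes day 2, plus 1-day gap → day 3). Taking the maximum gives a start of day 12, and it finishes at 12 + 7 = day 19.
Painting needs all of plumbing rough-in (finishes day 19); site survey (finishes day 8); roofing (finishes day 12, plus 1-day gap → day 13). That puts its earliest start at day 19; it finishes at 19 + 1 = day 20.

20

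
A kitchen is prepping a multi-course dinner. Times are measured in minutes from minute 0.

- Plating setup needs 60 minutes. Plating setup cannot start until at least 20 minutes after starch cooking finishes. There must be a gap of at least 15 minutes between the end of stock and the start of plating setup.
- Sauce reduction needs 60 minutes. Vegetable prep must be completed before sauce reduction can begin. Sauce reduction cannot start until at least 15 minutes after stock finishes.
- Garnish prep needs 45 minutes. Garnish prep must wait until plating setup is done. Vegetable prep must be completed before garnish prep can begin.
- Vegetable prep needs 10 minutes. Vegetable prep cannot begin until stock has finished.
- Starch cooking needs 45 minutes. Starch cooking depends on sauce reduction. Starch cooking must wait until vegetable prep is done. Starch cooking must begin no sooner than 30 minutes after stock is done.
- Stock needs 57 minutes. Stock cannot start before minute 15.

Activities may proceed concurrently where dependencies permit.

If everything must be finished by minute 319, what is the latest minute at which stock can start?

To finish by minute 319, garnish prep (duration 45) must start no later than minute 274.
Plating setup has to be done before garnish prep (must start by minute 274). That means finishing by minute 274, i.e. starting by 274 − 60 = minute 214.
Starch cooking feeds into plating setup (must start by minute 214, minus 20-minute gap → minute 194); so starch cooking must finish by minute 194 and therefore start by minute 149.
Since starch cooking (must start by minute 149) depends on it, sauce reduction must finish by minute 149. Backing off its 60-minute duration gives a latest start of minute 89.
Vegetable prep has several dependents: sauce reduction (must start by minute 89); starch cooking (must start by minute 149); garnish prep (must start by minute 274). The earliest of those limits is minute 89, so vegetable prep must start by 89 − 10 = minute 79.
For stock: vegetable prep (must start by minute 79); sauce reduction (must start by minute 89, minus 15-minute gap → minute 74); starch cooking (must start by minute 149, minus 30-minute gap → minute 119); plating setup (must start by minute 214, minus 15-minute gap → minute 199). The most restrictive is minute 74; with a 57-minute duration, stock must start by minute 17.

17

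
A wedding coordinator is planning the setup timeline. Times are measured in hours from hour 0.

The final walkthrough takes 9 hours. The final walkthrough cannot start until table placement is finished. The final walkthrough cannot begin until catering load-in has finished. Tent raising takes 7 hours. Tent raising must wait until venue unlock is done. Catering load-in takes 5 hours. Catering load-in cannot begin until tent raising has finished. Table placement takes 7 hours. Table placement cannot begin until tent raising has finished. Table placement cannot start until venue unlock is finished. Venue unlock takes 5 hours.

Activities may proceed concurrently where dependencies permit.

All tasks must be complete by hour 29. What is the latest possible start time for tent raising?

6

Nothing follows the final walkthrough; the deadline of hour 29 is its only limit. It must start by 29 − 9 = hour 20.
Table placement feeds into the final walkthrough (must start by hour 20); so table placement must finish by hour 20 and therefore start by hour 13.
Catering load-in feeds into the final walkthrough (must start by hour 20); so catering load-in must finish by hour 20 and therefore start by hour 15.
Tent raising feeds table placement (must start by hour 13); catering load-in (must start by hour 15). Taking the minimum, tent raising must finish by hour 13 and start by 13 − 7 = hour 6.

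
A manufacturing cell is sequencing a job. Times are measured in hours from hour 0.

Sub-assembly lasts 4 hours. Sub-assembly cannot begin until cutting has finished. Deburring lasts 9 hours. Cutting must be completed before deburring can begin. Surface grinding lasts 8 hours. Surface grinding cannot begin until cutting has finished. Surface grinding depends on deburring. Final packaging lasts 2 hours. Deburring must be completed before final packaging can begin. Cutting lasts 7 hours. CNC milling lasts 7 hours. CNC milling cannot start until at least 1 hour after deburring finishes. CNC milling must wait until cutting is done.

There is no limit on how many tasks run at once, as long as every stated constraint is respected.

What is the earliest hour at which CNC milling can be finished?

Cutting can start immediately at hour 0; it finishes at hour 7.
After cutting (finishes hour 7), deburring can start at hour 7 and finishes at hour 16.
CNC milling needs all of deburring (finishes hour 16, plus 1-hour gap → hour 17); cutting (finishes hour 7). That puts its earliest start at hour 17; it finishes at 17 + 7 = hour 24.

24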